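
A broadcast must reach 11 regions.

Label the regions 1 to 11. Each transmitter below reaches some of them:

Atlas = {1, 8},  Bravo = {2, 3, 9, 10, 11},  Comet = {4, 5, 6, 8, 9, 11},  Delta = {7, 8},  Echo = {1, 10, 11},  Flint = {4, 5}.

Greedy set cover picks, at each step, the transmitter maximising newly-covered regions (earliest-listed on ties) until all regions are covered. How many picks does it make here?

4

Greedy: pick Comet (covers 6 new) → pick Bravo (covers 3 new) → pick Atlas (covers 1 new) → pick Delta (covers 1 new). Total picks: 4.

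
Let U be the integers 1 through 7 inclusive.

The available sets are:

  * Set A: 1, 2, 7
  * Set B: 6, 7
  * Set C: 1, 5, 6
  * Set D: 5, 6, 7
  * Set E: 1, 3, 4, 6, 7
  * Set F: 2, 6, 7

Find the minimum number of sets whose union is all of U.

Take {A, D, E}. Their union is {1, 2, 3, 4, 5, 6, 7}, which is all 7 elements.
Only E contains 3, so E is forced; the remaining 2 elements need at least 2 more sets (each remaining set adds at most 1) — so at least 3 sets are needed, and 3 is optimal.

3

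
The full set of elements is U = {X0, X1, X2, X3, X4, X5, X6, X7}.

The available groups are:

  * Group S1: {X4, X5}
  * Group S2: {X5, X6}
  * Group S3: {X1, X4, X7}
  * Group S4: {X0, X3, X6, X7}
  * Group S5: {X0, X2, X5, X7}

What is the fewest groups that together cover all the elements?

3

Take {S3, S4, S5}. Their union is {X0, X1, X2, X3, X4, X5, X6, X7}, which is all 8 elements.
Only S3 contains X1, so S3 is forced; the remaining 5 elements need at least 2 more groups (each remaining group adds at most 3) — so at least 3 groups are needed, and 3 is optimal.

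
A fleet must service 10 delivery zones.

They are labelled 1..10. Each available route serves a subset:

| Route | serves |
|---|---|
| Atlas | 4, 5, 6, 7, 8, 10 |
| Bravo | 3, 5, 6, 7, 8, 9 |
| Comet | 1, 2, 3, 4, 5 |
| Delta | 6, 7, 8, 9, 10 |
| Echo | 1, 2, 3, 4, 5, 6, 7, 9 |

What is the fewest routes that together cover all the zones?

Delta and Echo together: Delta ∪ Echo = {1, 2, 3, 4, 5, 6, 7, 8, 9, 10} — every zone is covered.
No single route has all 10 zones (the largest, Echo, has 8), so 2 is optimal.

2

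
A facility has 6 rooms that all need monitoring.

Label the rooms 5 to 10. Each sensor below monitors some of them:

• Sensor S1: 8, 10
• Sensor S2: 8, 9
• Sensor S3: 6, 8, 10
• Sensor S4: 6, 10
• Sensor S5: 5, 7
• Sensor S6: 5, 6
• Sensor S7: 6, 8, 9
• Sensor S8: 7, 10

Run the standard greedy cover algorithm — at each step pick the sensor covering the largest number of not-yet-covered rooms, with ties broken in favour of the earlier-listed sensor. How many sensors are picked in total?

Greedy: pick S3 (covers 3 new) → pick S5 (covers 2 new) → pick S2 (covers 1 new). Total picks: 3.

3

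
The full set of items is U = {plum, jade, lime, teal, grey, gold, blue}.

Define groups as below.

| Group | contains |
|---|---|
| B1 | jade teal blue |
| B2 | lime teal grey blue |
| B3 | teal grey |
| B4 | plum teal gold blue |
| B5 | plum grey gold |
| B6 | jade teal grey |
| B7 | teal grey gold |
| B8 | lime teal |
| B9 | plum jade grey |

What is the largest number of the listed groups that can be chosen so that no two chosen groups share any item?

B5, B8 are pairwise disjoint (B5={plum,grey,gold}; B8={lime,teal}).
Every remaining group overlaps one of these, and no 3 of the listed groups are pairwise disjoint, so 2 is the maximum.

2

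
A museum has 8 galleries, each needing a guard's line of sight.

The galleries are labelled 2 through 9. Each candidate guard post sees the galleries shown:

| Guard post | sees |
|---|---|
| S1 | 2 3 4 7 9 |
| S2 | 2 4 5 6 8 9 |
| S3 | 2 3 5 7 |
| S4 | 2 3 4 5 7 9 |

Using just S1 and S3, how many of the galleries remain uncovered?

2

Union of S1, S3 = {2, 3, 4, 5, 7, 9}.
Not covered: 6, 8 — 2 galleries.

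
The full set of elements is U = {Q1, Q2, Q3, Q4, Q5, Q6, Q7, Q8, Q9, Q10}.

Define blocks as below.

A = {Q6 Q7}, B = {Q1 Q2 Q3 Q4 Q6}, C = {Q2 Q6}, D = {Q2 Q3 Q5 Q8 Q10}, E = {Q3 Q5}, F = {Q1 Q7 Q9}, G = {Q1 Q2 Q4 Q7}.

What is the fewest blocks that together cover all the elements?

B and D and F together: B ∪ D ∪ F = {Q1, Q2, Q3, Q4, Q5, Q6, Q7, Q8, Q9, Q10} — every element is covered.
Only D contains Q8, so D is forced; the remaining 5 elements need at least 2 more blocks (each remaining block adds at most 3) — so at least 3 blocks are needed, and 3 is optimal.

3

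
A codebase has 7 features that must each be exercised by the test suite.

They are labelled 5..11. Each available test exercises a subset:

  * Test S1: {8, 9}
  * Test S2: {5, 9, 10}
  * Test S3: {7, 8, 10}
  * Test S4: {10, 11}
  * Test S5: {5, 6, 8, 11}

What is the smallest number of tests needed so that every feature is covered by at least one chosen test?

Take {S1, S3, S5}. Their union is {5, 6, 7, 8, 9, 10, 11}, which is all 7 features.
Only S5 contains 6, so S5 is forced; the remaining 3 features need at least 2 more tests (each remaining test adds at most 2) — so at least 3 tests are needed, and 3 is optimal.

3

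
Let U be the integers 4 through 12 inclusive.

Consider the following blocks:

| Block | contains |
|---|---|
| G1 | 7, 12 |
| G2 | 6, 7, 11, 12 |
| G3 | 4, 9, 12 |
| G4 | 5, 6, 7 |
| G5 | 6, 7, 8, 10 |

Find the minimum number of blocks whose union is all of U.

G2, G3, G4, and G5 cover everything between them: the union {4, 5, 6, 7, 8, 9, 10, 11, 12} is all of U.
Only G2 contains 11, so G2 is forced; the remaining 5 items need at least 3 more blocks (each remaining block adds at most 2) — so at least 4 blocks are needed, and 4 is optimal.

4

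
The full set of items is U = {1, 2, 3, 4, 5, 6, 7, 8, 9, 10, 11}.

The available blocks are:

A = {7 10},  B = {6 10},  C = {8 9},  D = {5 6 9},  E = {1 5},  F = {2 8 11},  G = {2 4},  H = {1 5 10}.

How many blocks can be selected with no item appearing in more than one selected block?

A, C, E, G are pairwise disjoint (A={7,10}; C={8,9}; E={1,5}; G={2,4}).
Every remaining block overlaps one of these, and no 5 of the listed blocks are pairwise disjoint, so 4 is the maximum.

4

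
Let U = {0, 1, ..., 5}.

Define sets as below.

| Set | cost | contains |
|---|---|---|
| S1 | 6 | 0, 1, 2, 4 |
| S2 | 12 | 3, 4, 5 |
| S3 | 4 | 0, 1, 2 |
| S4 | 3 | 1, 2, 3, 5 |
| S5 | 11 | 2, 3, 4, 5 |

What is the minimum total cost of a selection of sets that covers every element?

9

S1, S4 together cover every element (S1 ∪ S4 = {0, 1, 2, 3, 4, 5}); total cost 6 + 3 = 9.
No covering selection has total cost below 9.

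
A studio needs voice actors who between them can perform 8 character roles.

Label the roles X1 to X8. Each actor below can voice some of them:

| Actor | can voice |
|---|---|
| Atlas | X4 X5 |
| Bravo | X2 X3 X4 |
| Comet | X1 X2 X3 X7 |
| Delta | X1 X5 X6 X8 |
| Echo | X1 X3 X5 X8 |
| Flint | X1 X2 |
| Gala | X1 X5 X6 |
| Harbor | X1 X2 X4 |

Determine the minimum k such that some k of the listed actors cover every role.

3

Atlas and Comet and Delta together: Atlas ∪ Comet ∪ Delta = {X1, X2, X3, X4, X5, X6, X7, X8} — every role is covered.
Only Comet contains X7, so Comet is forced; the remaining 4 roles need at least 2 more actors (each remaining actor adds at most 3) — so at least 3 actors are needed, and 3 is optimal.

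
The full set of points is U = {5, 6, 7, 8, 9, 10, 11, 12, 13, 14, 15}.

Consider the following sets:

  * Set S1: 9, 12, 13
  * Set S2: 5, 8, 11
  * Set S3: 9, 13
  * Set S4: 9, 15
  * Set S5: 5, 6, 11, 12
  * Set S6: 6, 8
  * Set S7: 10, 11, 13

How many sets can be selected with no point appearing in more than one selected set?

S4, S6, S7 are pairwise disjoint (S4={9,15}; S6={6,8}; S7={10,11,13}).
Every remaining set overlaps one of these, and no 4 of the listed sets are pairwise disjoint, so 3 is the maximum.

3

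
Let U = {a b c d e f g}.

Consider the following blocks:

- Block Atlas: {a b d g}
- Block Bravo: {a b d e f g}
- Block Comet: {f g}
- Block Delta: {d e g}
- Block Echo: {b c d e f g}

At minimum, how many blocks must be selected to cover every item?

Take {Atlas, Echo}. Their union is {a, b, c, d, e, f, g}, which is all 7 items.
No single block has all 7 items (the largest, Bravo, has 6), so 2 is optimal.

2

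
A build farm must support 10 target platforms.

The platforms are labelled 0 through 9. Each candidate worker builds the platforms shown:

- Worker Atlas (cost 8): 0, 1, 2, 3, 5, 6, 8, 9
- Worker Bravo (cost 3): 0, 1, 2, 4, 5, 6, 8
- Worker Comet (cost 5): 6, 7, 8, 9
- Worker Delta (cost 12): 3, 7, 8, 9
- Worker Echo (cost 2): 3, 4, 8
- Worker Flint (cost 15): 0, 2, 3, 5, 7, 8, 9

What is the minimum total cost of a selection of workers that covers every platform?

10

Bravo, Comet, Echo together cover every platform (Bravo ∪ Comet ∪ Echo = {0, 1, 2, 3, 4, 5, 6, 7, 8, 9}); total cost 3 + 5 + 2 = 10.
No covering selection has total cost below 10.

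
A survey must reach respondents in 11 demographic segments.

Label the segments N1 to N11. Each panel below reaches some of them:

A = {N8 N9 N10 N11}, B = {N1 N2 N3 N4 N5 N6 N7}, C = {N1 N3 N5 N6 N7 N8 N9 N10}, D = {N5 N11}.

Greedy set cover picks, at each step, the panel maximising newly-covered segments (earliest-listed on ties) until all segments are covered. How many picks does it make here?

Greedy: pick C (covers 8 new) → pick B (covers 2 new) → pick A (covers 1 new). Total picks: 3.
(The true minimum cover uses only 2 panels, so greedy is not optimal here.)

3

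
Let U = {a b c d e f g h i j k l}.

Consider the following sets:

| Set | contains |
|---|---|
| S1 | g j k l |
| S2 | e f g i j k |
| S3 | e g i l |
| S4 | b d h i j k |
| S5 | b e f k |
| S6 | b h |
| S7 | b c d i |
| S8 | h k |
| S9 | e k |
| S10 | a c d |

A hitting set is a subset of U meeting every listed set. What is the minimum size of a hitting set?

4

T = {b, d, e, k} meets every set (each contains at least one member of T), and |T| = 4.
No choice of 3 points meets every set, so 4 is the minimum.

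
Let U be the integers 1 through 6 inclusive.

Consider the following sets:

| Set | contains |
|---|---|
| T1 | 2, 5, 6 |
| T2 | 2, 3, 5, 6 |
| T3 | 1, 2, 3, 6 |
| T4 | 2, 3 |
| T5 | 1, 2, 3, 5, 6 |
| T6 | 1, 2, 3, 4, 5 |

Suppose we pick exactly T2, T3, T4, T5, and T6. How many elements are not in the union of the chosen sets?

Union of T2, T3, T4, T5, T6 = {1, 2, 3, 4, 5, 6} — that's every element, so 0 are uncovered.

0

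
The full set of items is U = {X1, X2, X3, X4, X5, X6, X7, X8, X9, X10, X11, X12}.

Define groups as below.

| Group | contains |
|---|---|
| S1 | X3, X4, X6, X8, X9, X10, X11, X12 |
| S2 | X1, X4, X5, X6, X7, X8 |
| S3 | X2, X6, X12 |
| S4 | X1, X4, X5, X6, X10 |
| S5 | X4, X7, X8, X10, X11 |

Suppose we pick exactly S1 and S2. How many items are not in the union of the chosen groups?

1

Union of S1, S2 = {X1, X3, X4, X5, X6, X7, X8, X9, X10, X11, X12}.
Not covered: X2 — 1 item.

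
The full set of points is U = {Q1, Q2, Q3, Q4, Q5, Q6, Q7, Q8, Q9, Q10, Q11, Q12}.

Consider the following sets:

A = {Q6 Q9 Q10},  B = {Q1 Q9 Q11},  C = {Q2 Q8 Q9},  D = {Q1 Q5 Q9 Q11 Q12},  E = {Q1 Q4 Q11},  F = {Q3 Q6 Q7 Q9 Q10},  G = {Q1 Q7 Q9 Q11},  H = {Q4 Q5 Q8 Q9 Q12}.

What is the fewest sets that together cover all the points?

4

C, D, F, and H cover everything between them: the union {Q1, Q2, Q3, Q4, Q5, Q6, Q7, Q8, Q9, Q10, Q11, Q12} is all of U.
Only C contains Q2, so C is forced; the remaining 9 points need at least 3 more sets (each remaining set adds at most 4) — so at least 4 sets are needed, and 4 is optimal.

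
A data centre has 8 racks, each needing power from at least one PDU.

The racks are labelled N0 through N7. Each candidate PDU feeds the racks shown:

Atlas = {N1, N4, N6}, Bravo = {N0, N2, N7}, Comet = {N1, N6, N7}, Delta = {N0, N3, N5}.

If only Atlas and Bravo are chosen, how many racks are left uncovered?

2

Union of Atlas, Bravo = {N0, N1, N2, N4, N6, N7}.
Not covered: N3, N5 — 2 racks.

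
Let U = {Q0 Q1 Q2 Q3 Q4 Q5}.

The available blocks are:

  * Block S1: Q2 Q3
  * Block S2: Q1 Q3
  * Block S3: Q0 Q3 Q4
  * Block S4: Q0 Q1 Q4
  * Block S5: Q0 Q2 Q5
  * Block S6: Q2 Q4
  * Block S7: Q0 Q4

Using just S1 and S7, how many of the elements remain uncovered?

Union of S1, S7 = {Q0, Q2, Q3, Q4}.
Not covered: Q1, Q5 — 2 elements.

2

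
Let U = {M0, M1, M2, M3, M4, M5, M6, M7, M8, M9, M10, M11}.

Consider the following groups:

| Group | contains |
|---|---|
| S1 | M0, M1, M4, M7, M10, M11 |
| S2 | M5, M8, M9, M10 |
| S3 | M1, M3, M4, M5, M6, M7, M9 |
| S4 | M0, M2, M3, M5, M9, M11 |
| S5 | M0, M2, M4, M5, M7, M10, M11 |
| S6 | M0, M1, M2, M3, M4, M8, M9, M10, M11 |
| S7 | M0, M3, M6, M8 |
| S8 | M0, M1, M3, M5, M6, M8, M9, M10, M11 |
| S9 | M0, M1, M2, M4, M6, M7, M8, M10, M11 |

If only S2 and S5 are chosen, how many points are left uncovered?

3

Union of S2, S5 = {M0, M2, M4, M5, M7, M8, M9, M10, M11}.
Not covered: M1, M3, M6 — 3 points.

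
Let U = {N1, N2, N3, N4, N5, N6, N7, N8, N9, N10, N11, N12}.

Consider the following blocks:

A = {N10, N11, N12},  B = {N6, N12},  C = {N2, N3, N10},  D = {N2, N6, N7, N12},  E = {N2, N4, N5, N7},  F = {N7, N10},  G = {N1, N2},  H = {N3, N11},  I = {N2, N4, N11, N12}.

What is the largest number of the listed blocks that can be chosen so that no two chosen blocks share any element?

4

B, F, G, H are pairwise disjoint (B={N6,N12}; F={N7,N10}; G={N1,N2}; H={N3,N11}).
Every remaining block overlaps one of these, and no 5 of the listed blocks are pairwise disjoint, so 4 is the maximum.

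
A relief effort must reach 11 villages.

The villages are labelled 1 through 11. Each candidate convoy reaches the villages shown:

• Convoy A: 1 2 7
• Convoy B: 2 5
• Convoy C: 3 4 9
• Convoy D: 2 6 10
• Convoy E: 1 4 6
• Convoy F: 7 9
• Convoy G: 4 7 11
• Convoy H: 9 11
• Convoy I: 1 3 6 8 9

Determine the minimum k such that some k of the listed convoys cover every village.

B and D and G and I together: B ∪ D ∪ G ∪ I = {1, 2, 3, 4, 5, 6, 7, 8, 9, 10, 11} — every village is covered.
No 3 of the 9 convoys cover everything (all 84 combinations miss at least one village), so 4 is optimal.

4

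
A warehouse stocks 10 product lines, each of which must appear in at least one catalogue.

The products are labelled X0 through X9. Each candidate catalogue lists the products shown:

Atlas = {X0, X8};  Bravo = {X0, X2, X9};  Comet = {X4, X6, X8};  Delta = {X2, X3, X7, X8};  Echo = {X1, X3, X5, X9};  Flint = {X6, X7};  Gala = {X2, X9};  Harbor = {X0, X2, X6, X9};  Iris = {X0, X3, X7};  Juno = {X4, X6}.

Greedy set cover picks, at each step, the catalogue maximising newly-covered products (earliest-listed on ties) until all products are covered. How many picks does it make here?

Greedy: pick Delta (covers 4 new) → pick Echo (covers 3 new) → pick Comet (covers 2 new) → pick Atlas (covers 1 new). Total picks: 4.

4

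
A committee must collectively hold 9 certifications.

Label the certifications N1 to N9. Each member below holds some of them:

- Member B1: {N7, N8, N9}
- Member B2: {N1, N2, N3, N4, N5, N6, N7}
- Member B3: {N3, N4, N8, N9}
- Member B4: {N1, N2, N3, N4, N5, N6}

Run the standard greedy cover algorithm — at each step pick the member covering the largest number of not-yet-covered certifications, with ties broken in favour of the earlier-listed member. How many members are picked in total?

Greedy: pick B2 (covers 7 new) → pick B1 (covers 2 new). Total picks: 2.

2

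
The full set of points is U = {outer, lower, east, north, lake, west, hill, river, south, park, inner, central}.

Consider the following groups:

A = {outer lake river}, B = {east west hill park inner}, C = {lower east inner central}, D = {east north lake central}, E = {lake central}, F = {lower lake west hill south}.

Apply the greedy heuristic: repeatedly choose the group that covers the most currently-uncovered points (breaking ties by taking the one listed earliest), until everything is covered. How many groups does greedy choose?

5

Greedy: pick B (covers 5 new) → pick A (covers 3 new) → pick C (covers 2 new) → pick D (covers 1 new) → pick F (covers 1 new). Total picks: 5.
(The true minimum cover uses only 4 groups, so greedy is not optimal here.)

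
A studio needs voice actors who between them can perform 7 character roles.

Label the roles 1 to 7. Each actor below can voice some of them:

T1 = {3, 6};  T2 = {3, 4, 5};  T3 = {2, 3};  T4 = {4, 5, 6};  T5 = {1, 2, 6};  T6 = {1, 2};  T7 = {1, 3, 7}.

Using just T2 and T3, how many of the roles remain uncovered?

3

Union of T2, T3 = {2, 3, 4, 5}.
Not covered: 1, 6, 7 — 3 roles.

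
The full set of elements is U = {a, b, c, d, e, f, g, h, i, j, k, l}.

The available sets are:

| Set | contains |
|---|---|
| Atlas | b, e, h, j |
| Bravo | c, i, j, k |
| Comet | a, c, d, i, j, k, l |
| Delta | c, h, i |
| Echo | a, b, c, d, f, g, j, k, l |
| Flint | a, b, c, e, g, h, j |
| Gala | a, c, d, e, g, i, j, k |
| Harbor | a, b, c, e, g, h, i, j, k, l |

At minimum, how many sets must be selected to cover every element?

2

Echo and Harbor together: Echo ∪ Harbor = {a, b, c, d, e, f, g, h, i, j, k, l} — every element is covered.
No single set has all 12 elements (the largest, Harbor, has 10), so 2 is optimal.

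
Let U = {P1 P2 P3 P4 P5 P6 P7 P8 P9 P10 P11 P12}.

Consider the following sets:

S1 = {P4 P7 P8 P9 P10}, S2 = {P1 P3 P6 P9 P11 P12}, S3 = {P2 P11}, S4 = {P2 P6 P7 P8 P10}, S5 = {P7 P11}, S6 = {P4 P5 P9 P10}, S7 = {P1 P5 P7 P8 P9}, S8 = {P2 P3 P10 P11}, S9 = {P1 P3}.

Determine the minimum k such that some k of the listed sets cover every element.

3

S2, S4, and S6 cover everything between them: the union {P1, P2, P3, P4, P5, P6, P7, P8, P9, P10, P11, P12} is all of U.
Only S2 contains P12, so S2 is forced; the remaining 6 elements need at least 2 more sets (each remaining set adds at most 4) — so at least 3 sets are needed, and 3 is optimal.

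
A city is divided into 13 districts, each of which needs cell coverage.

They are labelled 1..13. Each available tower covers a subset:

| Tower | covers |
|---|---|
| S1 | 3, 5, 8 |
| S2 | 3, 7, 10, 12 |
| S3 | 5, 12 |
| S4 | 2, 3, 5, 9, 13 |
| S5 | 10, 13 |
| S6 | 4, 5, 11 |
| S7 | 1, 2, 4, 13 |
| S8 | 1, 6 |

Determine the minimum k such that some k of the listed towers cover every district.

Take {S1, S2, S4, S6, S8}. Their union is {1, 2, 3, 4, 5, 6, 7, 8, 9, 10, 11, 12, 13}, which is all 13 districts.
No 4 of the 8 towers cover everything (all 70 combinations miss at least one district), so 5 is optimal.

5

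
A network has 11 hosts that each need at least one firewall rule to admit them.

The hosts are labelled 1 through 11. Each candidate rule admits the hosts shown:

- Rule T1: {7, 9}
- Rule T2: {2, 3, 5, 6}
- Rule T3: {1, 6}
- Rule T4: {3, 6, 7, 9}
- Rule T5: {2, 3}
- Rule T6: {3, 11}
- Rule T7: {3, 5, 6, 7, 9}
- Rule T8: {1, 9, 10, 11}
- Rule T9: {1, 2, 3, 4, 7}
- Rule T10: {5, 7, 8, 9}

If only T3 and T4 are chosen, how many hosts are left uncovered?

Union of T3, T4 = {1, 3, 6, 7, 9}.
Not covered: 2, 4, 5, 8, 10, 11 — 6 hosts.

6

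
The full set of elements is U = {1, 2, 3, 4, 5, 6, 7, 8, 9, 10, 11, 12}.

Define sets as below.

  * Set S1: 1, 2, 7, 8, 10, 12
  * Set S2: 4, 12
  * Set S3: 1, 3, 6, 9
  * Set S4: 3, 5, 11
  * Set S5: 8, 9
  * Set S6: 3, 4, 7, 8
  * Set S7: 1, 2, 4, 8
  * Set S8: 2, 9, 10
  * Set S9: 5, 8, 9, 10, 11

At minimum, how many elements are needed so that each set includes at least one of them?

4

H = {5, 8, 9, 12} meets every set (each contains at least one member of H), and |H| = 4.
No choice of 3 elements meets every set, so 4 is the minimum.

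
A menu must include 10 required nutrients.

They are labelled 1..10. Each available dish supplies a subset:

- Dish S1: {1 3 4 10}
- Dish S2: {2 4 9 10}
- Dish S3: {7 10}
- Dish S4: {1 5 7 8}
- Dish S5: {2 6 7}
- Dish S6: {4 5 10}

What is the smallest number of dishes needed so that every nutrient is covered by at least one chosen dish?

4

Take {S1, S2, S4, S5}. Their union is {1, 2, 3, 4, 5, 6, 7, 8, 9, 10}, which is all 10 nutrients.
No 3 of the 6 dishes cover everything (all 20 combinations miss at least one nutrient), so 4 is optimal.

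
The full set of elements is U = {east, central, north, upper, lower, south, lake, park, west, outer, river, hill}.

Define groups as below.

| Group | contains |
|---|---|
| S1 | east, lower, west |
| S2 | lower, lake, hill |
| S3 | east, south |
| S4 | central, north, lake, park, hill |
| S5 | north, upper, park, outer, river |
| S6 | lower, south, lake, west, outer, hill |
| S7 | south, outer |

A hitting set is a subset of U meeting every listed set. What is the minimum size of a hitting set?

3

H = {lower, south, park} meets every group (each contains at least one member of H), and |H| = 3.
The groups S2, S3, S5 are pairwise disjoint, so any hitting set needs a separate element for each — at least 3. Hence 3 is optimal.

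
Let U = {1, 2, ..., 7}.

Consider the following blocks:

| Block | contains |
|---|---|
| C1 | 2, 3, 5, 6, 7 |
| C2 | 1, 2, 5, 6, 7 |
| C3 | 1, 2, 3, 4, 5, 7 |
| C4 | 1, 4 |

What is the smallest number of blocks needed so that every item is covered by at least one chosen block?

C2 and C3 cover everything between them: the union {1, 2, 3, 4, 5, 6, 7} is all of U.
No single block has all 7 items (the largest, C3, has 6), so 2 is optimal.

2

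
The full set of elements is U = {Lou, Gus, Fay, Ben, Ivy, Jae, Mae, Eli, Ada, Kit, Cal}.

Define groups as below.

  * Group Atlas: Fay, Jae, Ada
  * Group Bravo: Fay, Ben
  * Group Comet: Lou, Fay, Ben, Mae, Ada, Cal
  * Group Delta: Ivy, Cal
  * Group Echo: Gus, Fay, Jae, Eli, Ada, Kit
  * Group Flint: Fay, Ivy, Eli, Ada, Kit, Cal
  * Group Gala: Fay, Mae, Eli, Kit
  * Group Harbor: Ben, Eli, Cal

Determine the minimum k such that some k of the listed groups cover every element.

Comet and Delta and Echo together: Comet ∪ Delta ∪ Echo = {Lou, Gus, Fay, Ben, Ivy, Jae, Mae, Eli, Ada, Kit, Cal} — every element is covered.
Only Comet contains Lou, so Comet is forced; the remaining 5 elements need at least 2 more groups (each remaining group adds at most 4) — so at least 3 groups are needed, and 3 is optimal.

3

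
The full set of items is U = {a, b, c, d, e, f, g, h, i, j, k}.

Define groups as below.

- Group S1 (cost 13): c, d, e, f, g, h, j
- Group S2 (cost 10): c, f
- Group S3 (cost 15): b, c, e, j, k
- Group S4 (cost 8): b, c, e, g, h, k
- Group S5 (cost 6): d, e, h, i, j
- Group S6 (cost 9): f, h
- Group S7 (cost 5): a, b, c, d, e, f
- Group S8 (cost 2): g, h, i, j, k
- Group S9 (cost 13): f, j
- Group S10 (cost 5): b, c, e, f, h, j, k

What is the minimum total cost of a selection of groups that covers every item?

7

S7, S8 together cover every item (S7 ∪ S8 = {a, b, c, d, e, f, g, h, i, j, k}); total cost 5 + 2 = 7.
No covering selection has total cost below 7.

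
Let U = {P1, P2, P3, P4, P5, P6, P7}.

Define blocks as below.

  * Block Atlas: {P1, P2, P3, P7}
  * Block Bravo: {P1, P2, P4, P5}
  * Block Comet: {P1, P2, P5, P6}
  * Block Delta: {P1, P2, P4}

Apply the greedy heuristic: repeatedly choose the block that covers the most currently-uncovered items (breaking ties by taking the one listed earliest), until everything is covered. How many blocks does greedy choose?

3

Greedy: pick Atlas (covers 4 new) → pick Bravo (covers 2 new) → pick Comet (covers 1 new). Total picks: 3.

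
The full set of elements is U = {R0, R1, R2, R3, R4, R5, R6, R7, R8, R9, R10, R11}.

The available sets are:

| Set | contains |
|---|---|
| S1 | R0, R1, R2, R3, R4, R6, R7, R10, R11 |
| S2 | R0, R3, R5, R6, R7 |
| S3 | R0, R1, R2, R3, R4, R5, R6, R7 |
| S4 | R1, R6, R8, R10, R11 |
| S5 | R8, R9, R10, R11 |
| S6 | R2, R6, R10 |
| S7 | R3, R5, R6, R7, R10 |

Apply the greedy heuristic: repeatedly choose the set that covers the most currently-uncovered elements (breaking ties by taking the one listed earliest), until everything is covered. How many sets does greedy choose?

3

Greedy: pick S1 (covers 9 new) → pick S5 (covers 2 new) → pick S2 (covers 1 new). Total picks: 3.
(The true minimum cover uses only 2 sets, so greedy is not optimal here.)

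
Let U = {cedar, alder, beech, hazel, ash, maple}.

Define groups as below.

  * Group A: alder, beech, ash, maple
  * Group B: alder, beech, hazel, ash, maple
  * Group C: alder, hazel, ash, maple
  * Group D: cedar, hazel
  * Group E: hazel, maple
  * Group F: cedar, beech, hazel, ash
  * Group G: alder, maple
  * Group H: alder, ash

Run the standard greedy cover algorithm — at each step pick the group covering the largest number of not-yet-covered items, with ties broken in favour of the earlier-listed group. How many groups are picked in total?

Greedy: pick B (covers 5 new) → pick D (covers 1 new). Total picks: 2.

2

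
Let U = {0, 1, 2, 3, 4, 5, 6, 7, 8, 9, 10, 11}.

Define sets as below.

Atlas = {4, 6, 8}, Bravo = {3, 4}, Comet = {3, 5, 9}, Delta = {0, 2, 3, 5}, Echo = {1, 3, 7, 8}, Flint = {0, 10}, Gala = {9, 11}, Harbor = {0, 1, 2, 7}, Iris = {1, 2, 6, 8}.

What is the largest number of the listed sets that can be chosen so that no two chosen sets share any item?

Bravo, Flint, Gala, Iris are pairwise disjoint (Bravo={3,4}; Flint={0,10}; Gala={9,11}; Iris={1,2,6,8}).
Every remaining set overlaps one of these, and no 5 of the listed sets are pairwise disjoint, so 4 is the maximum.

4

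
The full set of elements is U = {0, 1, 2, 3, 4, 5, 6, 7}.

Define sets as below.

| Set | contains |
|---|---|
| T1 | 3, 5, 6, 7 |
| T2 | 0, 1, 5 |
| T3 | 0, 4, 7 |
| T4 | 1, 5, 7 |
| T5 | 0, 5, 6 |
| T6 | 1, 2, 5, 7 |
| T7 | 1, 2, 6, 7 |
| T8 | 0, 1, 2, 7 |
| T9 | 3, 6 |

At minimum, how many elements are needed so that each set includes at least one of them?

3

H = {0, 5, 6} meets every set (each contains at least one member of H), and |H| = 3.
No choice of 2 elements meets every set, so 3 is the minimum.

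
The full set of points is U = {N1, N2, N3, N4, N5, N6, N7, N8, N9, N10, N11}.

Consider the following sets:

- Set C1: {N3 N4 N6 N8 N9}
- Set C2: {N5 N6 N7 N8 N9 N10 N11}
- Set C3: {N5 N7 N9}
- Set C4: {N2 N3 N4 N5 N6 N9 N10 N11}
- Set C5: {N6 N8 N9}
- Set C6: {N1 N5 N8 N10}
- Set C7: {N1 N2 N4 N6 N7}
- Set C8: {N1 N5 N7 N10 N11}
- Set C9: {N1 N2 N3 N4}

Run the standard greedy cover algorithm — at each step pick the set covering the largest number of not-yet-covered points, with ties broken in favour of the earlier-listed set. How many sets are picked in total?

3

Greedy: pick C4 (covers 8 new) → pick C2 (covers 2 new) → pick C6 (covers 1 new). Total picks: 3.
(The true minimum cover uses only 2 sets, so greedy is not optimal here.)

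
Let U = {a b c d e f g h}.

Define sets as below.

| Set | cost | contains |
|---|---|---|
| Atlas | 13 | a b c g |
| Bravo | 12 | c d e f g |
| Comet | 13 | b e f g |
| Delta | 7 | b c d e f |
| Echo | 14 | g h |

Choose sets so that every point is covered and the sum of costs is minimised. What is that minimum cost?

34

Atlas, Delta, Echo together cover every point (Atlas ∪ Delta ∪ Echo = {a, b, c, d, e, f, g, h}); total cost 13 + 7 + 14 = 34.
No covering selection has total cost below 34.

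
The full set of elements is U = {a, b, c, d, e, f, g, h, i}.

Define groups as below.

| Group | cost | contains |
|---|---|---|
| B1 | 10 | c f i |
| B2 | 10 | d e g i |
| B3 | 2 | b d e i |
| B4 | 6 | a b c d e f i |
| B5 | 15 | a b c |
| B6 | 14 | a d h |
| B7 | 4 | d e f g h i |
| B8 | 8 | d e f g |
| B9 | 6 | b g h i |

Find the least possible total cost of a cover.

B4, B7 together cover every element (B4 ∪ B7 = {a, b, c, d, e, f, g, h, i}); total cost 6 + 4 = 10.
The greedy pick B3, B7, B4 costs 12; no covering selection beats 10.

10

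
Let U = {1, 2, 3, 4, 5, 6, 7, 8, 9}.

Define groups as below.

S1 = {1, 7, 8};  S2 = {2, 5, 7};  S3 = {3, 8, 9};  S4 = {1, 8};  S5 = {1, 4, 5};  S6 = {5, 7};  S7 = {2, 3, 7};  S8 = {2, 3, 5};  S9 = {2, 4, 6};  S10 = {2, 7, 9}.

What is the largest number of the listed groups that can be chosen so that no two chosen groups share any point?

3

S4, S6, S9 are pairwise disjoint (S4={1,8}; S6={5,7}; S9={2,4,6}).
Every remaining group overlaps one of these, and no 4 of the listed groups are pairwise disjoint, so 3 is the maximum.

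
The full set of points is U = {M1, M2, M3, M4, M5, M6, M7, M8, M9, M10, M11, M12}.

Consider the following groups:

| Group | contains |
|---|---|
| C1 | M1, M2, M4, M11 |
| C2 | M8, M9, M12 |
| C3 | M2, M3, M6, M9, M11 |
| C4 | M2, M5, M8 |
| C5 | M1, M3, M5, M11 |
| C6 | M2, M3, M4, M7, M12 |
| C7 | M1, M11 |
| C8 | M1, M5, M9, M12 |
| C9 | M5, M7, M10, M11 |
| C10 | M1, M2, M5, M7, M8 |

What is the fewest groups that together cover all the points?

4

C1, C2, C3, and C9 cover everything between them: the union {M1, M2, M3, M4, M5, M6, M7, M8, M9, M10, M11, M12} is all of U.
No 3 of the 10 groups cover everything (all 120 combinations miss at least one point), so 4 is optimal.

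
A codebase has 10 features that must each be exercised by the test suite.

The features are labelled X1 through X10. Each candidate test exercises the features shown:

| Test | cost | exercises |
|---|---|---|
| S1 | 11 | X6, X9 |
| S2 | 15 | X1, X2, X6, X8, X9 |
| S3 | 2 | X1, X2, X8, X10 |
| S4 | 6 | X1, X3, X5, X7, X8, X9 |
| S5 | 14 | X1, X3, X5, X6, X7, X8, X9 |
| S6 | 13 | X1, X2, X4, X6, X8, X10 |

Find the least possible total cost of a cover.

19

S4, S6 together cover every feature (S4 ∪ S6 = {X1, X2, X3, X4, X5, X6, X7, X8, X9, X10}); total cost 6 + 13 = 19.
The greedy pick S3, S4, S6 costs 21; no covering selection beats 19.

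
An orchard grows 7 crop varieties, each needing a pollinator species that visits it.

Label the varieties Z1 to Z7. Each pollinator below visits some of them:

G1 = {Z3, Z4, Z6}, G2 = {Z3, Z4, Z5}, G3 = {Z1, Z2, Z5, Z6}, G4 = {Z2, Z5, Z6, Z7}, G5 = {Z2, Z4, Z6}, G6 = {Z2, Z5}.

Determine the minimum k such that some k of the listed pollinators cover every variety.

Take {G2, G3, G4}. Their union is {Z1, Z2, Z3, Z4, Z5, Z6, Z7}, which is all 7 varieties.
Only G3 contains Z1, so G3 is forced; the remaining 3 varieties need at least 2 more pollinators (each remaining pollinator adds at most 2) — so at least 3 pollinators are needed, and 3 is optimal.

3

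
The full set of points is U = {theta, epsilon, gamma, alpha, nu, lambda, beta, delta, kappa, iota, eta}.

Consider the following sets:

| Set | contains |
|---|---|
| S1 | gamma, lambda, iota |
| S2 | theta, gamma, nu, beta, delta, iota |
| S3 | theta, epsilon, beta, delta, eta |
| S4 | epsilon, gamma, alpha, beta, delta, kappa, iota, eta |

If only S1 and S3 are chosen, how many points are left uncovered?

Union of S1, S3 = {theta, epsilon, gamma, lambda, beta, delta, iota, eta}.
Not covered: alpha, nu, kappa — 3 points.

3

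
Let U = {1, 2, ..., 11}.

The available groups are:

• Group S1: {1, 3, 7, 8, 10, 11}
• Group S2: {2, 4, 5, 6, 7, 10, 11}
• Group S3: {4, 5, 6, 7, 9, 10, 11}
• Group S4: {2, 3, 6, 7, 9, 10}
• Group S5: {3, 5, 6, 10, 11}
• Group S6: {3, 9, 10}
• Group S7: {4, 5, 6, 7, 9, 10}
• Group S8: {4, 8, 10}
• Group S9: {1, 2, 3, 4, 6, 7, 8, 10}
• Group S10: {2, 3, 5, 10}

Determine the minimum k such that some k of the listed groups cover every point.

2

Take {S3, S9}. Their union is {1, 2, 3, 4, 5, 6, 7, 8, 9, 10, 11}, which is all 11 points.
No single group has all 11 points (the largest, S9, has 8), so 2 is optimal.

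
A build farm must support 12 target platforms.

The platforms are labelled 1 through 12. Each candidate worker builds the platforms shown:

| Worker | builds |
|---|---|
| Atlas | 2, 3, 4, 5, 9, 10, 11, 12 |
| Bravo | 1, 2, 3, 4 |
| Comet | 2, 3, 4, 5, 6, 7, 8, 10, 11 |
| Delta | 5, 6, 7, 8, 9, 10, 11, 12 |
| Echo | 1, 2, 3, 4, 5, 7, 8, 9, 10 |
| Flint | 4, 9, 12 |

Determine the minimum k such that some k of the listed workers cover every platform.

Take {Bravo, Delta}. Their union is {1, 2, 3, 4, 5, 6, 7, 8, 9, 10, 11, 12}, which is all 12 platforms.
No single worker has all 12 platforms (the largest, Comet, has 9), so 2 is optimal.

2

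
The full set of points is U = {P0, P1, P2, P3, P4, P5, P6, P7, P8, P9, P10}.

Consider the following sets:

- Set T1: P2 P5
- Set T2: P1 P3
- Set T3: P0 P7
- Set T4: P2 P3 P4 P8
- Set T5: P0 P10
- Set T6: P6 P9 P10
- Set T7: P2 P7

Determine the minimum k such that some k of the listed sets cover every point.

5

Take {T1, T2, T3, T4, T6}. Their union is {P0, P1, P2, P3, P4, P5, P6, P7, P8, P9, P10}, which is all 11 points.
No 4 of the 7 sets cover everything (all 35 combinations miss at least one point), so 5 is optimal.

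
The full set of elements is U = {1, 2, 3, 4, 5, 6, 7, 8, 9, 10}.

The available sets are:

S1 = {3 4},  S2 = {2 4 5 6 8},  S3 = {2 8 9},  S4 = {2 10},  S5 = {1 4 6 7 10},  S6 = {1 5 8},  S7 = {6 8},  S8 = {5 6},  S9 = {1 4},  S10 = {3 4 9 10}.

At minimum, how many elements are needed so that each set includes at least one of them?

Take H = {1, 2, 4, 6}. Each listed set contains at least one of these, so H is a hitting set of size 4.
No choice of 3 elements meets every set, so 4 is the minimum.

4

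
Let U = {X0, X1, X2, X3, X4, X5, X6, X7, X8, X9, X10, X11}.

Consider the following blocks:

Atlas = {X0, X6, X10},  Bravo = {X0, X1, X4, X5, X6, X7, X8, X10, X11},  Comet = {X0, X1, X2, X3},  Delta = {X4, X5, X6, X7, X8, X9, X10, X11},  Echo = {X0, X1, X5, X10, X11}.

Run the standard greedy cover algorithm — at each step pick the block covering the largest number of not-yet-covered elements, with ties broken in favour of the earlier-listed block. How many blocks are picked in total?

3

Greedy: pick Bravo (covers 9 new) → pick Comet (covers 2 new) → pick Delta (covers 1 new). Total picks: 3.
(The true minimum cover uses only 2 blocks, so greedy is not optimal here.)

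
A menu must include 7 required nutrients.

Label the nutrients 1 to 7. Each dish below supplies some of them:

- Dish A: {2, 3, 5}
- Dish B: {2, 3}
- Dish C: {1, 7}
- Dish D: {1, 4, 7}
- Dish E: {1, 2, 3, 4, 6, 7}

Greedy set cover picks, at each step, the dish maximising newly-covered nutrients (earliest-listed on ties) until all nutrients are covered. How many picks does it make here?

2

Greedy: pick E (covers 6 new) → pick A (covers 1 new). Total picks: 2.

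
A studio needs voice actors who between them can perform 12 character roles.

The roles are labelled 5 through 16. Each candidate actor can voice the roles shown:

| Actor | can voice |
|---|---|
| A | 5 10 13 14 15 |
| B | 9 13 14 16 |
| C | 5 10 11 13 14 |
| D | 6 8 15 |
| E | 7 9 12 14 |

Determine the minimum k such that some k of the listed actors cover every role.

4

Take {B, C, D, E}. Their union is {5, 6, 7, 8, 9, 10, 11, 12, 13, 14, 15, 16}, which is all 12 roles.
Only C contains 11, so C is forced; the remaining 7 roles need at least 3 more actors (each remaining actor adds at most 3) — so at least 4 actors are needed, and 4 is optimal.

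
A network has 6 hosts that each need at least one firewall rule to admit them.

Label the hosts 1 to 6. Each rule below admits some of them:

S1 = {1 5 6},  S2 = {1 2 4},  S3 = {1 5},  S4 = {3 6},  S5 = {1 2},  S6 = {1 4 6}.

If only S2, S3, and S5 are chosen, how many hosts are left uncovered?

Union of S2, S3, S5 = {1, 2, 4, 5}.
Not covered: 3, 6 — 2 hosts.

2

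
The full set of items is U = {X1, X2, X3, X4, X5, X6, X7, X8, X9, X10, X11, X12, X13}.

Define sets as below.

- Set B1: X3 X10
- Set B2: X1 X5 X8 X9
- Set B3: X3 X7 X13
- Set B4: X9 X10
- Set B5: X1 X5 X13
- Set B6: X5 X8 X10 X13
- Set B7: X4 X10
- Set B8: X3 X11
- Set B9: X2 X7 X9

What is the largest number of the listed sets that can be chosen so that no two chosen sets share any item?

B5, B7, B8, B9 are pairwise disjoint (B5={X1,X5,X13}; B7={X4,X10}; B8={X3,X11}; B9={X2,X7,X9}).
Every remaining set overlaps one of these, and no 5 of the listed sets are pairwise disjoint, so 4 is the maximum.

4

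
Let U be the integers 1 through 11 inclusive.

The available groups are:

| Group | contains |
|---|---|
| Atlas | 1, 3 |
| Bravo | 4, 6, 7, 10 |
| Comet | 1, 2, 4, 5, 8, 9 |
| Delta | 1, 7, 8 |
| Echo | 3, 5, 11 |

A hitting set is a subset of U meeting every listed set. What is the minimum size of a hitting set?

3

Take H = {1, 7, 11}. Each listed group contains at least one of these, so H is a hitting set of size 3.
No choice of 2 items meets every group, so 3 is the minimum.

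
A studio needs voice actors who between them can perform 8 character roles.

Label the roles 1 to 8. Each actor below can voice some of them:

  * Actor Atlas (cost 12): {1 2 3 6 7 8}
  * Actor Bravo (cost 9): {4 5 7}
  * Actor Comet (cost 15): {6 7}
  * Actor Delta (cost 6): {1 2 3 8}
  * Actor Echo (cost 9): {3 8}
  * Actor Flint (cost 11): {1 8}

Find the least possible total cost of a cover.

Atlas, Bravo together cover every role (Atlas ∪ Bravo = {1, 2, 3, 4, 5, 6, 7, 8}); total cost 12 + 9 = 21.
The greedy pick Delta, Bravo, Atlas costs 27; no covering selection beats 21.

21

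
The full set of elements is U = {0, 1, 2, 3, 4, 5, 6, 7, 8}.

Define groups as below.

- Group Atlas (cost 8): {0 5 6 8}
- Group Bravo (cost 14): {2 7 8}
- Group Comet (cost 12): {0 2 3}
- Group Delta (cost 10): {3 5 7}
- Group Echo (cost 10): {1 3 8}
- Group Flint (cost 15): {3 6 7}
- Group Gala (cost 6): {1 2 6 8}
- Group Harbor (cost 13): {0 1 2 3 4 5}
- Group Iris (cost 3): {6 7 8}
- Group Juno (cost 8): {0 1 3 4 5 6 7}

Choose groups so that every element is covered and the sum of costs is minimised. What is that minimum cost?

14

Gala, Juno together cover every element (Gala ∪ Juno = {0, 1, 2, 3, 4, 5, 6, 7, 8}); total cost 6 + 8 = 14.
The greedy pick Iris, Juno, Gala costs 17; no covering selection beats 14.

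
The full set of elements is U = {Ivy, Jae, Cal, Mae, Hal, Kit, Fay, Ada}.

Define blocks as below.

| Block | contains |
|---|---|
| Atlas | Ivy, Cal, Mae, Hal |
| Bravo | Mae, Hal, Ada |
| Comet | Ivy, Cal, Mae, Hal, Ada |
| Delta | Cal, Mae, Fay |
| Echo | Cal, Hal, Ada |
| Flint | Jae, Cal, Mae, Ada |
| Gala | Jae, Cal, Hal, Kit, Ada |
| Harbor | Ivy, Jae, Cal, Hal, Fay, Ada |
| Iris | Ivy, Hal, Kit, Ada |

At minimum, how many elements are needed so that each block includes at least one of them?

2

The 2 elements {Mae, Hal} hit every block.
The blocks Delta, Iris are pairwise disjoint, so any hitting set needs a separate element for each — at least 2. Hence 2 is optimal.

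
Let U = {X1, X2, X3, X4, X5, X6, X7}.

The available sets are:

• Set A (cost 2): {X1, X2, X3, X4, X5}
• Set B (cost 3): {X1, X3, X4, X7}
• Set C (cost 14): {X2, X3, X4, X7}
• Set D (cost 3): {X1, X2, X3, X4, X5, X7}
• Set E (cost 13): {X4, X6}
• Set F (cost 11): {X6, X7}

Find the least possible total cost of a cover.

A, F together cover every point (A ∪ F = {X1, X2, X3, X4, X5, X6, X7}); total cost 2 + 11 = 13.
The greedy pick A, B, F costs 16; no covering selection beats 13.

13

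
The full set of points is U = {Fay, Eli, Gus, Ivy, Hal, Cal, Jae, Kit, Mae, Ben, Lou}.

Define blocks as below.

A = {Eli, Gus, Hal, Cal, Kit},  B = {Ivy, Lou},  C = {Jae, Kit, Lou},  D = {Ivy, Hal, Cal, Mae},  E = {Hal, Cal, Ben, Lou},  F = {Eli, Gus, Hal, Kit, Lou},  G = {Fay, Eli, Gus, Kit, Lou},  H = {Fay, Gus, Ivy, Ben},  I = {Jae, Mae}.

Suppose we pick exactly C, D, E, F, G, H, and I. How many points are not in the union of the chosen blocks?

0

Union of C, D, E, F, G, H, I = {Fay, Eli, Gus, Ivy, Hal, Cal, Jae, Kit, Mae, Ben, Lou} — that's every point, so 0 are uncovered.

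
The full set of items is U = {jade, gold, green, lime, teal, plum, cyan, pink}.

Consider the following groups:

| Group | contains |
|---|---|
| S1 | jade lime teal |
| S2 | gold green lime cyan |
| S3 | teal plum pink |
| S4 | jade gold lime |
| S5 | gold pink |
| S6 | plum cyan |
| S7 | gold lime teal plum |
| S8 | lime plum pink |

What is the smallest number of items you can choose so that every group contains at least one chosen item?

H = {gold, lime, plum} meets every group (each contains at least one member of H), and |H| = 3.
The groups S1, S5, S6 are pairwise disjoint, so any hitting set needs a separate item for each — at least 3. Hence 3 is optimal.

3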